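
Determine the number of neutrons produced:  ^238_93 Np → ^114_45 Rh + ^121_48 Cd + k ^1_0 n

Conserve mass number: 238 = 114 + 121 + k, so k = 238 − 235 = 3.
Check atomic number: 93 = 45 + 48 + 0 = 93. ✓

3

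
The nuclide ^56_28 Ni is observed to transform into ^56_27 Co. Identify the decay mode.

beta-plus decay or electron capture

ΔA = 56 − 56 = 0; ΔZ = 27 − 28 = -1.
A is unchanged and Z drops by 1 — a proton has become a neutron (β⁺ emission or electron capture).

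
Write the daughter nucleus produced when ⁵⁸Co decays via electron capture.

Fe-58

Electron capture: mass number changes by +0, atomic number by -1.
A: 58 = 58; Z: 27 − 1 = 26.
Z = 26 is iron, so the daughter is ⁵⁸Fe.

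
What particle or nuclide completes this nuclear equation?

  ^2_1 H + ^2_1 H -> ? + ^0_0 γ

Conserve mass number: 2 + 2 = A + 0, so A = 4.
Conserve atomic number: 1 + 1 = Z + 0, so Z = 2.
A = 4 and Z = 2 is ^4_2 He — an alpha particle.

He-4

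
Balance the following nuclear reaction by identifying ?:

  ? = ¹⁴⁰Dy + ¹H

Ho-141

Conserve mass number: A = 140 + 1, so A = 141.
Conserve atomic number: Z = 66 + 1, so Z = 67.
Z = 67 is holmium, so the species is ¹⁴¹Ho.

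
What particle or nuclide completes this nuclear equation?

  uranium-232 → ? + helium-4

Th-228

Conserve mass number: 232 = A + 4, so A = 228.
Conserve atomic number: 92 = Z + 2, so Z = 90.
Z = 90 is thorium, so the species is thorium-228.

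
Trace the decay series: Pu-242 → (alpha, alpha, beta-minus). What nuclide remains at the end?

Pa-234

Start: (A, Z) = (242, 94).
After α: (238, 92).
After α: (234, 90).
After β⁻: (234, 91).
Z = 91 is protactinium.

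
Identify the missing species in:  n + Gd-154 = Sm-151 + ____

alpha particle

Conserve mass number: 1 + 154 = 151 + A, so A = 4.
Conserve atomic number: 0 + 64 = 62 + Z, so Z = 2.
A = 4 and Z = 2 is He-4 — an alpha particle.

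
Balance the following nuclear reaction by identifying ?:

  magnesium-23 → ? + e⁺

Na-23

Conserve mass number: 23 = A + 0, so A = 23.
Conserve atomic number: 12 = Z + 1, so Z = 11.
Z = 11 is sodium, so the species is sodium-23.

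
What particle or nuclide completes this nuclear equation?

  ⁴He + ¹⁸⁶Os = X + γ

Conserve mass number: 4 + 186 = A + 0, so A = 190.
Conserve atomic number: 2 + 76 = Z + 0, so Z = 78.
Z = 78 is platinum, so the species is ¹⁹⁰Pt.

Pt-190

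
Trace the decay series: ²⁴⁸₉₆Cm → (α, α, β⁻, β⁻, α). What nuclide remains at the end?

U-236

Start: (A, Z) = (248, 96).
After α: (244, 94).
After α: (240, 92).
After β⁻: (240, 93).
After β⁻: (240, 94).
After α: (236, 92).
Z = 92 is uranium.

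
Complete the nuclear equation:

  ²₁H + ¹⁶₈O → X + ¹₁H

O-17

Conserve mass number: 2 + 16 = A + 1, so A = 17.
Conserve atomic number: 1 + 8 = Z + 1, so Z = 8.
Z = 8 is oxygen, so the species is ¹⁷₈O.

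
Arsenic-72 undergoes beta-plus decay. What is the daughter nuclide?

Ge-72

Beta-plus decay: mass number changes by +0, atomic number by -1.
A: 72 = 72; Z: 33 − 1 = 32.
Z = 32 is germanium, so the daughter is germanium-72.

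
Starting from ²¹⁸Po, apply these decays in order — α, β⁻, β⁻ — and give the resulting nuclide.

Po-214

Start: (A, Z) = (218, 84).
After α: (214, 82).
After β⁻: (214, 83).
After β⁻: (214, 84).
Z = 84 is polonium.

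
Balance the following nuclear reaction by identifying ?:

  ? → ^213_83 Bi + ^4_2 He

At-217

Conserve mass number: A = 213 + 4, so A = 217.
Conserve atomic number: Z = 83 + 2, so Z = 85.
Z = 85 is astatine, so the species is ^217_85 At.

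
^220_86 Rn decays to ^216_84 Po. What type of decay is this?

ΔA = 216 − 220 = -4; ΔZ = 84 − 86 = -2.
A drops by 4 and Z drops by 2 — the signature of alpha emission.

alpha decay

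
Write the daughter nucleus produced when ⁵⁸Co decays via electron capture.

Fe-58

Electron capture: mass number changes by +0, atomic number by -1.
A: 58 = 58; Z: 27 − 1 = 26.
Z = 26 is iron, so the daughter is ⁵⁸Fe.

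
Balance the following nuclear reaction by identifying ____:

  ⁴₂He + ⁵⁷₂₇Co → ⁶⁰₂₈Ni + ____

Conserve mass number: 4 + 57 = 60 + A, so A = 1.
Conserve atomic number: 2 + 27 = 28 + Z, so Z = 1.
A = 1 and Z = 1 is ¹₁H — a proton.

proton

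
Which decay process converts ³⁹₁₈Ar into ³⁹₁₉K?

beta-minus decay

ΔA = 39 − 39 = 0; ΔZ = 19 − 18 = +1.
A is unchanged and Z rises by 1 — a neutron has become a proton (β⁻ decay).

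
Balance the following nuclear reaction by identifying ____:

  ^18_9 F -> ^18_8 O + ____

positron

Conserve mass number: 18 = 18 + A, so A = 0.
Conserve atomic number: 9 = 8 + Z, so Z = 1.
A = 0 and Z = 1 is ^0_1 e — a positron.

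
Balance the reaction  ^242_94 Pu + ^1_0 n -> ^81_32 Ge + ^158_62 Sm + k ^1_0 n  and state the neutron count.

4

Conserve mass number: 243 = 81 + 158 + k, so k = 243 − 239 = 4.
Check atomic number: 94 = 32 + 62 + 0 = 94. ✓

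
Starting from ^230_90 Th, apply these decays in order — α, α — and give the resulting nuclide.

Rn-222

Start: (A, Z) = (230, 90).
After α: (226, 88).
After α: (222, 86).
Z = 86 is radon.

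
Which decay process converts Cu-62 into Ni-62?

beta-plus decay or electron capture

ΔA = 62 − 62 = 0; ΔZ = 28 − 29 = -1.
A is unchanged and Z drops by 1 — a proton has become a neutron (β⁺ emission or electron capture).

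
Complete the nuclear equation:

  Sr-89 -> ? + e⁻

Conserve mass number: 89 = A + 0, so A = 89.
Conserve atomic number: 38 = Z − 1, so Z = 39.
Z = 39 is yttrium, so the species is Y-89.

Y-89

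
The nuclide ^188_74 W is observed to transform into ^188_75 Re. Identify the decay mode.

ΔA = 188 − 188 = 0; ΔZ = 75 − 74 = +1.
A is unchanged and Z rises by 1 — a neutron has become a proton (β⁻ decay).

beta-minus decay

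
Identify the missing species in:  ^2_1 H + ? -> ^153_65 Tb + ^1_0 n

Gd-152

Conserve mass number: 2 + A = 153 + 1, so A = 152.
Conserve atomic number: 1 + Z = 65 + 0, so Z = 64.
Z = 64 is gadolinium, so the species is ^152_64 Gd.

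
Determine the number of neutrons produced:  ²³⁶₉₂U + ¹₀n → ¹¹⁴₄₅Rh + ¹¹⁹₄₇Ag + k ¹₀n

4

Conserve mass number: 237 = 114 + 119 + k, so k = 237 − 233 = 4.
Check atomic number: 92 = 45 + 47 + 0 = 92. ✓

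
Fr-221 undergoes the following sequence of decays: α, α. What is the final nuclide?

Bi-213

Start: (A, Z) = (221, 87).
After α: (217, 85).
After α: (213, 83).
Z = 83 is bismuth.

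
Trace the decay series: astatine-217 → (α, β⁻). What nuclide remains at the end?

Po-213

Start: (A, Z) = (217, 85).
After α: (213, 83).
After β⁻: (213, 84).
Z = 84 is polonium.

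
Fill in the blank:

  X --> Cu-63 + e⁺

Conserve mass number: A = 63 + 0, so A = 63.
Conserve atomic number: Z = 29 + 1, so Z = 30.
Z = 30 is zinc, so the species is Zn-63.

Zn-63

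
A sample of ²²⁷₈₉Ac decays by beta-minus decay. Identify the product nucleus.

Th-227

Beta-minus decay: mass number changes by +0, atomic number by +1.
A: 227 = 227; Z: 89 + 1 = 90.
Z = 90 is thorium, so the daughter is ²²⁷₉₀Th.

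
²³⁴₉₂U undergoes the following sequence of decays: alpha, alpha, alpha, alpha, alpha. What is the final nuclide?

Pb-214

Start: (A, Z) = (234, 92).
After α: (230, 90).
After α: (226, 88).
After α: (222, 86).
After α: (218, 84).
After α: (214, 82).
Z = 82 is lead.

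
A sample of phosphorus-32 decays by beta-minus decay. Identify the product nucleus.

S-32

Beta-minus decay: mass number changes by +0, atomic number by +1.
A: 32 = 32; Z: 15 + 1 = 16.
Z = 16 is sulfur, so the daughter is sulfur-32.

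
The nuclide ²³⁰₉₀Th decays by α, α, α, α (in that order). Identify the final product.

Start: (A, Z) = (230, 90).
After α: (226, 88).
After α: (222, 86).
After α: (218, 84).
After α: (214, 82).
Z = 82 is lead.

Pb-214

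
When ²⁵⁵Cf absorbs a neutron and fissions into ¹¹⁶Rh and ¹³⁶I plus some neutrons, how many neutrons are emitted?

Conserve mass number: 256 = 116 + 136 + k, so k = 256 − 252 = 4.
Check atomic number: 98 = 45 + 53 + 0 = 98. ✓

4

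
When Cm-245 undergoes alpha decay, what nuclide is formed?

Pu-241

Alpha decay: mass number changes by -4, atomic number by -2.
A: 245 − 4 = 241; Z: 96 − 2 = 94.
Z = 94 is plutonium, so the daughter is Pu-241.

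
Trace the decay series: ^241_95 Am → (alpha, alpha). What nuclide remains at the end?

Start: (A, Z) = (241, 95).
After α: (237, 93).
After α: (233, 91).
Z = 91 is protactinium.

Pa-233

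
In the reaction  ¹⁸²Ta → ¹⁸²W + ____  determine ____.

beta-minus particle

Conserve mass number: 182 = 182 + A, so A = 0.
Conserve atomic number: 73 = 74 + Z, so Z = -1.
A = 0 and Z = -1 is e⁻ — a beta-minus particle.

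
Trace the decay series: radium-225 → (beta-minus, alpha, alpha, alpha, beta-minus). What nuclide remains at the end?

Po-213

Start: (A, Z) = (225, 88).
After β⁻: (225, 89).
After α: (221, 87).
After α: (217, 85).
After α: (213, 83).
After β⁻: (213, 84).
Z = 84 is polonium.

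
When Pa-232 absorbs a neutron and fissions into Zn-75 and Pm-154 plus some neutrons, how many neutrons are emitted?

4

Conserve mass number: 233 = 75 + 154 + k, so k = 233 − 229 = 4.
Check atomic number: 91 = 30 + 61 + 0 = 91. ✓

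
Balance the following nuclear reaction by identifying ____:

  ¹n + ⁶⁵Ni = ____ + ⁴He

Fe-62

Conserve mass number: 1 + 65 = A + 4, so A = 62.
Conserve atomic number: 0 + 28 = Z + 2, so Z = 26.
Z = 26 is iron, so the species is ⁶²Fe.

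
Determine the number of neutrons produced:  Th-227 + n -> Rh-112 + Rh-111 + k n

5

Conserve mass number: 228 = 112 + 111 + k, so k = 228 − 223 = 5.
Check atomic number: 90 = 45 + 45 + 0 = 90. ✓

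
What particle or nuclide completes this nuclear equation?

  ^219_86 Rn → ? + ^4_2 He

Po-215

Conserve mass number: 219 = A + 4, so A = 215.
Conserve atomic number: 86 = Z + 2, so Z = 84.
Z = 84 is polonium, so the species is ^215_84 Po.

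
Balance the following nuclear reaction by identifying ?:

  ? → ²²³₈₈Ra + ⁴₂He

Conserve mass number: A = 223 + 4, so A = 227.
Conserve atomic number: Z = 88 + 2, so Z = 90.
Z = 90 is thorium, so the species is ²²⁷₉₀Th.

Th-227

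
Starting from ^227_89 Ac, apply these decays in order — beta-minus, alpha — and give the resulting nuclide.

Ra-223

Start: (A, Z) = (227, 89).
After β⁻: (227, 90).
After α: (223, 88).
Z = 88 is radium.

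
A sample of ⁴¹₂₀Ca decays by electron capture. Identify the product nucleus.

Electron capture: mass number changes by +0, atomic number by -1.
A: 41 = 41; Z: 20 − 1 = 19.
Z = 19 is potassium, so the daughter is ⁴¹₁₉K.

K-41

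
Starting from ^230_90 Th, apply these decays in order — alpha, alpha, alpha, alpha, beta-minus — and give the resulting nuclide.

Bi-214

Start: (A, Z) = (230, 90).
After α: (226, 88).
After α: (222, 86).
After α: (218, 84).
After α: (214, 82).
After β⁻: (214, 83).
Z = 83 is bismuth.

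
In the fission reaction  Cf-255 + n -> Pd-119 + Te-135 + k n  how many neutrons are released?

2

Conserve mass number: 256 = 119 + 135 + k, so k = 256 − 254 = 2.
Check atomic number: 98 = 46 + 52 + 0 = 98. ✓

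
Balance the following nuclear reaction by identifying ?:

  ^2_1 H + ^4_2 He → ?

Li-6

Conserve mass number: 2 + 4 = A, so A = 6.
Conserve atomic number: 1 + 2 = Z, so Z = 3.
Z = 3 is lithium, so the species is ^6_3 Li.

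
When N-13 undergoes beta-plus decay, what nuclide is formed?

C-13

Beta-plus decay: mass number changes by +0, atomic number by -1.
A: 13 = 13; Z: 7 − 1 = 6.
Z = 6 is carbon, so the daughter is C-13.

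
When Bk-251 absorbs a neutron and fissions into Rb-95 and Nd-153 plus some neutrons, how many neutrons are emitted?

Conserve mass number: 252 = 95 + 153 + k, so k = 252 − 248 = 4.
Check atomic number: 97 = 37 + 60 + 0 = 97. ✓

4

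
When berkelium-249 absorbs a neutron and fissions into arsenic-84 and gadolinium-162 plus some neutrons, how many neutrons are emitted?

Conserve mass number: 250 = 84 + 162 + k, so k = 250 − 246 = 4.
Check atomic number: 97 = 33 + 64 + 0 = 97. ✓

4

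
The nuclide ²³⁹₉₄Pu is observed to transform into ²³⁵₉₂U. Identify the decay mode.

alpha decay

ΔA = 235 − 239 = -4; ΔZ = 92 − 94 = -2.
A drops by 4 and Z drops by 2 — the signature of alpha emission.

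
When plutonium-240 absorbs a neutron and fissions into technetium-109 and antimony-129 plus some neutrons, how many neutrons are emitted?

3

Conserve mass number: 241 = 109 + 129 + k, so k = 241 − 238 = 3.
Check atomic number: 94 = 43 + 51 + 0 = 94. ✓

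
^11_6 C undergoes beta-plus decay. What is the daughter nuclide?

Beta-plus decay: mass number changes by +0, atomic number by -1.
A: 11 = 11; Z: 6 − 1 = 5.
Z = 5 is boron, so the daughter is ^11_5 B.

B-11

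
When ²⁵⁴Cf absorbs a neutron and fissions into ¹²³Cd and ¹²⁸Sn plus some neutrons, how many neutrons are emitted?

Conserve mass number: 255 = 123 + 128 + k, so k = 255 − 251 = 4.
Check atomic number: 98 = 48 + 50 + 0 = 98. ✓

4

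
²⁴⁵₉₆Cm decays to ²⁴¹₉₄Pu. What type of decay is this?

alpha decay

ΔA = 241 − 245 = -4; ΔZ = 94 − 96 = -2.
A drops by 4 and Z drops by 2 — the signature of alpha emission.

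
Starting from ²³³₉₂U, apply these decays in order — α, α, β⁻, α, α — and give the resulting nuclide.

Start: (A, Z) = (233, 92).
After α: (229, 90).
After α: (225, 88).
After β⁻: (225, 89).
After α: (221, 87).
After α: (217, 85).
Z = 85 is astatine.

At-217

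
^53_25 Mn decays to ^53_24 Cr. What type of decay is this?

ΔA = 53 − 53 = 0; ΔZ = 24 − 25 = -1.
A is unchanged and Z drops by 1 — a proton has become a neutron (β⁺ emission or electron capture).

beta-plus decay or electron capture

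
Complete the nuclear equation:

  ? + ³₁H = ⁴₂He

Conserve mass number: A + 3 = 4, so A = 1.
Conserve atomic number: Z + 1 = 2, so Z = 1.
A = 1 and Z = 1 is ¹₁H — a proton.

proton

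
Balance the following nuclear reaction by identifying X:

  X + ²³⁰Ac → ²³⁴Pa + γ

alpha particle

Conserve mass number: A + 230 = 234 + 0, so A = 4.
Conserve atomic number: Z + 89 = 91 + 0, so Z = 2.
A = 4 and Z = 2 is ⁴He — an alpha particle.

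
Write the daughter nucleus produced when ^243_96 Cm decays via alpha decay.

Alpha decay: mass number changes by -4, atomic number by -2.
A: 243 − 4 = 239; Z: 96 − 2 = 94.
Z = 94 is plutonium, so the daughter is ^239_94 Pu.

Pu-239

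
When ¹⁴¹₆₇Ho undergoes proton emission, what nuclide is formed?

Proton emission: mass number changes by -1, atomic number by -1.
A: 141 − 1 = 140; Z: 67 − 1 = 66.
Z = 66 is dysprosium, so the daughter is ¹⁴⁰₆₆Dy.

Dy-140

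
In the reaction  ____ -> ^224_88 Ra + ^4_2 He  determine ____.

Conserve mass number: A = 224 + 4, so A = 228.
Conserve atomic number: Z = 88 + 2, so Z = 90.
Z = 90 is thorium, so the species is ^228_90 Th.

Th-228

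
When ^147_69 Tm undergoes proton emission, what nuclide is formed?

Proton emission: mass number changes by -1, atomic number by -1.
A: 147 − 1 = 146; Z: 69 − 1 = 68.
Z = 68 is erbium, so the daughter is ^146_68 Er.

Er-146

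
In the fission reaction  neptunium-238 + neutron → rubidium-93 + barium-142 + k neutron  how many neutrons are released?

Conserve mass number: 239 = 93 + 142 + k, so k = 239 − 235 = 4.
Check atomic number: 93 = 37 + 56 + 0 = 93. ✓

4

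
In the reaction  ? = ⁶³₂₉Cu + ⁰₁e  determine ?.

Conserve mass number: A = 63 + 0, so A = 63.
Conserve atomic number: Z = 29 + 1, so Z = 30.
Z = 30 is zinc, so the species is ⁶³₃₀Zn.

Zn-63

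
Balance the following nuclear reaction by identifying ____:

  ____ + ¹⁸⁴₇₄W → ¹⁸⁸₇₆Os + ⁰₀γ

alpha particle

Conserve mass number: A + 184 = 188 + 0, so A = 4.
Conserve atomic number: Z + 74 = 76 + 0, so Z = 2.
A = 4 and Z = 2 is ⁴₂He — an alpha particle.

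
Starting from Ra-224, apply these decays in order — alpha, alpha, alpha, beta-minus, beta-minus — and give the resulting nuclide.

Po-212

Start: (A, Z) = (224, 88).
After α: (220, 86).
After α: (216, 84).
After α: (212, 82).
After β⁻: (212, 83).
After β⁻: (212, 84).
Z = 84 is polonium.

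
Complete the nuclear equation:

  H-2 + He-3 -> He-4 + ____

proton

Conserve mass number: 2 + 3 = 4 + A, so A = 1.
Conserve atomic number: 1 + 2 = 2 + Z, so Z = 1.
A = 1 and Z = 1 is H-1 — a proton.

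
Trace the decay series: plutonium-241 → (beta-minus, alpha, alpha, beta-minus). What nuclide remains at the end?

U-233

Start: (A, Z) = (241, 94).
After β⁻: (241, 95).
After α: (237, 93).
After α: (233, 91).
After β⁻: (233, 92).
Z = 92 is uranium.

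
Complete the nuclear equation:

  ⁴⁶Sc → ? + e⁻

Conserve mass number: 46 = A + 0, so A = 46.
Conserve atomic number: 21 = Z − 1, so Z = 22.
Z = 22 is titanium, so the species is ⁴⁶Ti.

Ti-46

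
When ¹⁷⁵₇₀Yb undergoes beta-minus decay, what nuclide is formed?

Beta-minus decay: mass number changes by +0, atomic number by +1.
A: 175 = 175; Z: 70 + 1 = 71.
Z = 71 is lutetium, so the daughter is ¹⁷⁵₇₁Lu.

Lu-175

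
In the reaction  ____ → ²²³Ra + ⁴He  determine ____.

Conserve mass number: A = 223 + 4, so A = 227.
Conserve atomic number: Z = 88 + 2, so Z = 90.
Z = 90 is thorium, so the species is ²²⁷Th.

Th-227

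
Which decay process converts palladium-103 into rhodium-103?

ΔA = 103 − 103 = 0; ΔZ = 45 − 46 = -1.
A is unchanged and Z drops by 1 — a proton has become a neutron (β⁺ emission or electron capture).

beta-plus decay or electron capture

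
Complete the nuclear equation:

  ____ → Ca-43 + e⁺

Sc-43

Conserve mass number: A = 43 + 0, so A = 43.
Conserve atomic number: Z = 20 + 1, so Z = 21.
Z = 21 is scandium, so the species is Sc-43.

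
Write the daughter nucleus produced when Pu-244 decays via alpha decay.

Alpha decay: mass number changes by -4, atomic number by -2.
A: 244 − 4 = 240; Z: 94 − 2 = 92.
Z = 92 is uranium, so the daughter is U-240.

U-240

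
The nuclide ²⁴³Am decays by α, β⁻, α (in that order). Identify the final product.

Start: (A, Z) = (243, 95).
After α: (239, 93).
After β⁻: (239, 94).
After α: (235, 92).
Z = 92 is uranium.

U-235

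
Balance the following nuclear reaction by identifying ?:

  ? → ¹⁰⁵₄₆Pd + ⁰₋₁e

Rh-105

Conserve mass number: A = 105 + 0, so A = 105.
Conserve atomic number: Z = 46 − 1, so Z = 45.
Z = 45 is rhodium, so the species is ¹⁰⁵₄₅Rh.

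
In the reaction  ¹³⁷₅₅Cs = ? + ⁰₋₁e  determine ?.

Conserve mass number: 137 = A + 0, so A = 137.
Conserve atomic number: 55 = Z − 1, so Z = 56.
Z = 56 is barium, so the species is ¹³⁷₅₆Ba.

Ba-137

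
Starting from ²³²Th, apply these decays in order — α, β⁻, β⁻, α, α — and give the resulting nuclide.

Rn-220

Start: (A, Z) = (232, 90).
After α: (228, 88).
After β⁻: (228, 89).
After β⁻: (228, 90).
After α: (224, 88).
After α: (220, 86).
Z = 86 is radon.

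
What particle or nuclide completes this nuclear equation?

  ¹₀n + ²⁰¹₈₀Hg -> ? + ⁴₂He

Conserve mass number: 1 + 201 = A + 4, so A = 198.
Conserve atomic number: 0 + 80 = Z + 2, so Z = 78.
Z = 78 is platinum, so the species is ¹⁹⁸₇₈Pt.

Pt-198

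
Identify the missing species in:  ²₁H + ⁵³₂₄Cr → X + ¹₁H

Cr-54

Conserve mass number: 2 + 53 = A + 1, so A = 54.
Conserve atomic number: 1 + 24 = Z + 1, so Z = 24.
Z = 24 is chromium, so the species is ⁵⁴₂₄Cr.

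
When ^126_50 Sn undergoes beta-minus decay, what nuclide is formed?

Beta-minus decay: mass number changes by +0, atomic number by +1.
A: 126 = 126; Z: 50 + 1 = 51.
Z = 51 is antimony, so the daughter is ^126_51 Sb.

Sb-126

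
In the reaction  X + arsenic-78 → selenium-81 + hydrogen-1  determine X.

alpha particle

Conserve mass number: A + 78 = 81 + 1, so A = 4.
Conserve atomic number: Z + 33 = 34 + 1, so Z = 2.
A = 4 and Z = 2 is helium-4 — an alpha particle.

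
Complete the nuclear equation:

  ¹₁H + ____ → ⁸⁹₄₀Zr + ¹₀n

Y-89

Conserve mass number: 1 + A = 89 + 1, so A = 89.
Conserve atomic number: 1 + Z = 40 + 0, so Z = 39.
Z = 39 is yttrium, so the species is ⁸⁹₃₉Y.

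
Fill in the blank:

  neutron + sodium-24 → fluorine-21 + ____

alpha particle

Conserve mass number: 1 + 24 = 21 + A, so A = 4.
Conserve atomic number: 0 + 11 = 9 + Z, so Z = 2.
A = 4 and Z = 2 is helium-4 — an alpha particle.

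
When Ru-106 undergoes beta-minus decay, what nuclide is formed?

Beta-minus decay: mass number changes by +0, atomic number by +1.
A: 106 = 106; Z: 44 + 1 = 45.
Z = 45 is rhodium, so the daughter is Rh-106.

Rh-106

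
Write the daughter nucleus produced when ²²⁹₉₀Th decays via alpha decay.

Alpha decay: mass number changes by -4, atomic number by -2.
A: 229 − 4 = 225; Z: 90 − 2 = 88.
Z = 88 is radium, so the daughter is ²²⁵₈₈Ra.

Ra-225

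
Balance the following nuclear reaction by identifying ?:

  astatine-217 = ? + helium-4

Bi-213

Conserve mass number: 217 = A + 4, so A = 213.
Conserve atomic number: 85 = Z + 2, so Z = 83.
Z = 83 is bismuth, so the species is bismuth-213.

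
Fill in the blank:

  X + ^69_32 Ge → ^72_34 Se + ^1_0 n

alpha particle

Conserve mass number: A + 69 = 72 + 1, so A = 4.
Conserve atomic number: Z + 32 = 34 + 0, so Z = 2.
A = 4 and Z = 2 is ^4_2 He — an alpha particle.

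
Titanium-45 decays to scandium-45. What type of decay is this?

beta-plus decay or electron capture

ΔA = 45 − 45 = 0; ΔZ = 21 − 22 = -1.
A is unchanged and Z drops by 1 — a proton has become a neutron (β⁺ emission or electron capture).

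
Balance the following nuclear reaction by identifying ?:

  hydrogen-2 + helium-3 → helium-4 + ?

Conserve mass number: 2 + 3 = 4 + A, so A = 1.
Conserve atomic number: 1 + 2 = 2 + Z, so Z = 1.
A = 1 and Z = 1 is hydrogen-1 — a proton.

proton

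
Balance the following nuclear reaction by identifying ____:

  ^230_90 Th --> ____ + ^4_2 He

Ra-226

Conserve mass number: 230 = A + 4, so A = 226.
Conserve atomic number: 90 = Z + 2, so Z = 88.
Z = 88 is radium, so the species is ^226_88 Ra.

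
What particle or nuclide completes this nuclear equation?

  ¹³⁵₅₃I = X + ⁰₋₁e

Xe-135

Conserve mass number: 135 = A + 0, so A = 135.
Conserve atomic number: 53 = Z − 1, so Z = 54.
Z = 54 is xenon, so the species is ¹³⁵₅₄Xe.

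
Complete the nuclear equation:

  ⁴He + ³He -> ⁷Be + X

Conserve mass number: 4 + 3 = 7 + A, so A = 0.
Conserve atomic number: 2 + 2 = 4 + Z, so Z = 0.
A = 0 and Z = 0 is γ — a gamma ray.

gamma ray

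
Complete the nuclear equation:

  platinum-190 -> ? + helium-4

Os-186

Conserve mass number: 190 = A + 4, so A = 186.
Conserve atomic number: 78 = Z + 2, so Z = 76.
Z = 76 is osmium, so the species is osmium-186.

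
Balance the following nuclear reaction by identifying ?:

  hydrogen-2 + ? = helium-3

Conserve mass number: 2 + A = 3, so A = 1.
Conserve atomic number: 1 + Z = 2, so Z = 1.
A = 1 and Z = 1 is hydrogen-1 — a proton.

proton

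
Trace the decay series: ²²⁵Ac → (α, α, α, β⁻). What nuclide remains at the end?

Start: (A, Z) = (225, 89).
After α: (221, 87).
After α: (217, 85).
After α: (213, 83).
After β⁻: (213, 84).
Z = 84 is polonium.

Po-213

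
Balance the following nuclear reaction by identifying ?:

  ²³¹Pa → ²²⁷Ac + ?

alpha particle

Conserve mass number: 231 = 227 + A, so A = 4.
Conserve atomic number: 91 = 89 + Z, so Z = 2.
A = 4 and Z = 2 is ⁴He — an alpha particle.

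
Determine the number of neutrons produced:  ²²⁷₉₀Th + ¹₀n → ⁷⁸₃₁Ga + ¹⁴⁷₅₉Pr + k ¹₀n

Conserve mass number: 228 = 78 + 147 + k, so k = 228 − 225 = 3.
Check atomic number: 90 = 31 + 59 + 0 = 90. ✓

3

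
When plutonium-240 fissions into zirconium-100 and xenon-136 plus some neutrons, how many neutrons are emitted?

4

Conserve mass number: 240 = 100 + 136 + k, so k = 240 − 236 = 4.
Check atomic number: 94 = 40 + 54 + 0 = 94. ✓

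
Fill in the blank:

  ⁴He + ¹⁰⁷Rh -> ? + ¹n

Conserve mass number: 4 + 107 = A + 1, so A = 110.
Conserve atomic number: 2 + 45 = Z + 0, so Z = 47.
Z = 47 is silver, so the species is ¹¹⁰Ag.

Ag-110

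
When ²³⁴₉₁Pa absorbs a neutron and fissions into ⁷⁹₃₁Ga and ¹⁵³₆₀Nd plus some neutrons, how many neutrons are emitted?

3

Conserve mass number: 235 = 79 + 153 + k, so k = 235 − 232 = 3.
Check atomic number: 91 = 31 + 60 + 0 = 91. ✓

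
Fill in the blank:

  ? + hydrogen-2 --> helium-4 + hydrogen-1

He-3

Conserve mass number: A + 2 = 4 + 1, so A = 3.
Conserve atomic number: Z + 1 = 2 + 1, so Z = 2.
Z = 2 is helium, so the species is helium-3.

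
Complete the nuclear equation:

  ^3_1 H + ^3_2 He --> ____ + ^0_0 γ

Conserve mass number: 3 + 3 = A + 0, so A = 6.
Conserve atomic number: 1 + 2 = Z + 0, so Z = 3.
Z = 3 is lithium, so the species is ^6_3 Li.

Li-6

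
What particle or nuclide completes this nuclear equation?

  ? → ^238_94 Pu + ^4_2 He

Conserve mass number: A = 238 + 4, so A = 242.
Conserve atomic number: Z = 94 + 2, so Z = 96.
Z = 96 is curium, so the species is ^242_96 Cm.

Cm-242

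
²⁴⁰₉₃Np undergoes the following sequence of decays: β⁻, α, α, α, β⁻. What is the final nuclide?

Start: (A, Z) = (240, 93).
After β⁻: (240, 94).
After α: (236, 92).
After α: (232, 90).
After α: (228, 88).
After β⁻: (228, 89).
Z = 89 is actinium.

Ac-228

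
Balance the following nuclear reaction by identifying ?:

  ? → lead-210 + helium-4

Conserve mass number: A = 210 + 4, so A = 214.
Conserve atomic number: Z = 82 + 2, so Z = 84.
Z = 84 is polonium, so the species is polonium-214.

Po-214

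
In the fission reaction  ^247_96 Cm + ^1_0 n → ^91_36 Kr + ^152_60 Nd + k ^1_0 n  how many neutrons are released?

Conserve mass number: 248 = 91 + 152 + k, so k = 248 − 243 = 5.
Check atomic number: 96 = 36 + 60 + 0 = 96. ✓

5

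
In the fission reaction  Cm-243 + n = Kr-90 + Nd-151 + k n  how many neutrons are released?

3

Conserve mass number: 244 = 90 + 151 + k, so k = 244 − 241 = 3.
Check atomic number: 96 = 36 + 60 + 0 = 96. ✓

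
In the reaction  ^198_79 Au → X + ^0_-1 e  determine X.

Hg-198

Conserve mass number: 198 = A + 0, so A = 198.
Conserve atomic number: 79 = Z − 1, so Z = 80.
Z = 80 is mercury, so the species is ^198_80 Hg.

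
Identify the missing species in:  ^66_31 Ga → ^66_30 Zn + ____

Conserve mass number: 66 = 66 + A, so A = 0.
Conserve atomic number: 31 = 30 + Z, so Z = 1.
A = 0 and Z = 1 is ^0_1 e — a positron.

positron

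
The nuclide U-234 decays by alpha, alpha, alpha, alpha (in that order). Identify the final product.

Start: (A, Z) = (234, 92).
After α: (230, 90).
After α: (226, 88).
After α: (222, 86).
After α: (218, 84).
Z = 84 is polonium.

Po-218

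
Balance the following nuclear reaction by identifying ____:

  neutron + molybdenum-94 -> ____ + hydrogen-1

Conserve mass number: 1 + 94 = A + 1, so A = 94.
Conserve atomic number: 0 + 42 = Z + 1, so Z = 41.
Z = 41 is niobium, so the species is niobium-94.

Nb-94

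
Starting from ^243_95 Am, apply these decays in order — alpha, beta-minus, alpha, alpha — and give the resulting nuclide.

Th-231

Start: (A, Z) = (243, 95).
After α: (239, 93).
After β⁻: (239, 94).
After α: (235, 92).
After α: (231, 90).
Z = 90 is thorium.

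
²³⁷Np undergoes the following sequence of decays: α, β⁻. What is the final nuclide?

U-233

Start: (A, Z) = (237, 93).
After α: (233, 91).
After β⁻: (233, 92).
Z = 92 is uranium.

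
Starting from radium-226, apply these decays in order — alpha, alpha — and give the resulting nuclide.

Start: (A, Z) = (226, 88).
After α: (222, 86).
After α: (218, 84).
Z = 84 is polonium.

Po-218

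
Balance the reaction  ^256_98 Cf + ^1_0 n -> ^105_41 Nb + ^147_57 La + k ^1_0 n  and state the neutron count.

5

Conserve mass number: 257 = 105 + 147 + k, so k = 257 − 252 = 5.
Check atomic number: 98 = 41 + 57 + 0 = 98. ✓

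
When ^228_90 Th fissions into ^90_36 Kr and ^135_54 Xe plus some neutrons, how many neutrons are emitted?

3

Conserve mass number: 228 = 90 + 135 + k, so k = 228 − 225 = 3.
Check atomic number: 90 = 36 + 54 + 0 = 90. ✓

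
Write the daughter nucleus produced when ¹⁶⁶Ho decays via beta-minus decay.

Er-166

Beta-minus decay: mass number changes by +0, atomic number by +1.
A: 166 = 166; Z: 67 + 1 = 68.
Z = 68 is erbium, so the daughter is ¹⁶⁶Er.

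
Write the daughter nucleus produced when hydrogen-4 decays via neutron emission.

Neutron emission: mass number changes by -1, atomic number by +0.
A: 4 − 1 = 3; Z: 1 = 1.
Z = 1 is hydrogen, so the daughter is hydrogen-3.

H-3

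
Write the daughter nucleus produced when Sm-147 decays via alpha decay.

Nd-143

Alpha decay: mass number changes by -4, atomic number by -2.
A: 147 − 4 = 143; Z: 62 − 2 = 60.
Z = 60 is neodymium, so the daughter is Nd-143.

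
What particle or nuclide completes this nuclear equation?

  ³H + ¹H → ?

Conserve mass number: 3 + 1 = A, so A = 4.
Conserve atomic number: 1 + 1 = Z, so Z = 2.
A = 4 and Z = 2 is ⁴He — an alpha particle.

He-4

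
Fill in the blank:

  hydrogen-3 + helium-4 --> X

Conserve mass number: 3 + 4 = A, so A = 7.
Conserve atomic number: 1 + 2 = Z, so Z = 3.
Z = 3 is lithium, so the species is lithium-7.

Li-7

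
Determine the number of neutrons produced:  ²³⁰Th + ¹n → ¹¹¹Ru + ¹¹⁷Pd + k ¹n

Conserve mass number: 231 = 111 + 117 + k, so k = 231 − 228 = 3.
Check atomic number: 90 = 44 + 46 + 0 = 90. ✓

3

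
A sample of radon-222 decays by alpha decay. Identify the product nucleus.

Po-218

Alpha decay: mass number changes by -4, atomic number by -2.
A: 222 − 4 = 218; Z: 86 − 2 = 84.
Z = 84 is polonium, so the daughter is polonium-218.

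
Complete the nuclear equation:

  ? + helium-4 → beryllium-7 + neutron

alpha particle

Conserve mass number: A + 4 = 7 + 1, so A = 4.
Conserve atomic number: Z + 2 = 4 + 0, so Z = 2.
A = 4 and Z = 2 is helium-4 — an alpha particle.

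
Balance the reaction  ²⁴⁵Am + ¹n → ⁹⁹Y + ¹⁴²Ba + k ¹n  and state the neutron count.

Conserve mass number: 246 = 99 + 142 + k, so k = 246 − 241 = 5.
Check atomic number: 95 = 39 + 56 + 0 = 95. ✓

5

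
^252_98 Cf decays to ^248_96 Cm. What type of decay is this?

ΔA = 248 − 252 = -4; ΔZ = 96 − 98 = -2.
A drops by 4 and Z drops by 2 — the signature of alpha emission.

alpha decay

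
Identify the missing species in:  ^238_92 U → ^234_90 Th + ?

Conserve mass number: 238 = 234 + A, so A = 4.
Conserve atomic number: 92 = 90 + Z, so Z = 2.
A = 4 and Z = 2 is ^4_2 He — an alpha particle.

alpha particle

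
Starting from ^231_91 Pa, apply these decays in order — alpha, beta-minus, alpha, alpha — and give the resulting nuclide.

Start: (A, Z) = (231, 91).
After α: (227, 89).
After β⁻: (227, 90).
After α: (223, 88).
After α: (219, 86).
Z = 86 is radon.

Rn-219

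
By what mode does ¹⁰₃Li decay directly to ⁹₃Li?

neutron emission

ΔA = 9 − 10 = -1; ΔZ = 3 − 3 = +0.
A drops by 1 with Z unchanged — a neutron was emitted.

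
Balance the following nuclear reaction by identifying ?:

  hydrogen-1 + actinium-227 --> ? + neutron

Conserve mass number: 1 + 227 = A + 1, so A = 227.
Conserve atomic number: 1 + 89 = Z + 0, so Z = 90.
Z = 90 is thorium, so the species is thorium-227.

Th-227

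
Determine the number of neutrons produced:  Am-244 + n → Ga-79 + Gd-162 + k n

4

Conserve mass number: 245 = 79 + 162 + k, so k = 245 − 241 = 4.
Check atomic number: 95 = 31 + 64 + 0 = 95. ✓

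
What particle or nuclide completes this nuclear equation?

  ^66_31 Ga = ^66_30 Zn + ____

positron

Conserve mass number: 66 = 66 + A, so A = 0.
Conserve atomic number: 31 = 30 + Z, so Z = 1.
A = 0 and Z = 1 is ^0_1 e — a positron.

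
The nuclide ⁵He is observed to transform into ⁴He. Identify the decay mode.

ΔA = 4 − 5 = -1; ΔZ = 2 − 2 = +0.
A drops by 1 with Z unchanged — a neutron was emitted.

neutron emission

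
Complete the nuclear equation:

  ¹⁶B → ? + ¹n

B-15

Conserve mass number: 16 = A + 1, so A = 15.
Conserve atomic number: 5 = Z + 0, so Z = 5.
Z = 5 is boron, so the species is ¹⁵B.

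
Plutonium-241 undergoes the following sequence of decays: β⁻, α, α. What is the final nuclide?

Pa-233

Start: (A, Z) = (241, 94).
After β⁻: (241, 95).
After α: (237, 93).
After α: (233, 91).
Z = 91 is protactinium.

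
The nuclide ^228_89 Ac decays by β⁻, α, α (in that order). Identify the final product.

Rn-220

Start: (A, Z) = (228, 89).
After β⁻: (228, 90).
After α: (224, 88).
After α: (220, 86).
Z = 86 is radon.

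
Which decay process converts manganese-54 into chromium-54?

beta-plus decay or electron capture

ΔA = 54 − 54 = 0; ΔZ = 24 − 25 = -1.
A is unchanged and Z drops by 1 — a proton has become a neutron (β⁺ emission or electron capture).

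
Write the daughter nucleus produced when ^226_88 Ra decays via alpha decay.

Rn-222

Alpha decay: mass number changes by -4, atomic number by -2.
A: 226 − 4 = 222; Z: 88 − 2 = 86.
Z = 86 is radon, so the daughter is ^222_86 Rn.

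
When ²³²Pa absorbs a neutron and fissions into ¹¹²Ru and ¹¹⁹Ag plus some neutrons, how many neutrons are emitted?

2

Conserve mass number: 233 = 112 + 119 + k, so k = 233 − 231 = 2.
Check atomic number: 91 = 44 + 47 + 0 = 91. ✓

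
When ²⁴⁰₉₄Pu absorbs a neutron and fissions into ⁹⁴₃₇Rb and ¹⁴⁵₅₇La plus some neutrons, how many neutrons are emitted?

2

Conserve mass number: 241 = 94 + 145 + k, so k = 241 − 239 = 2.
Check atomic number: 94 = 37 + 57 + 0 = 94. ✓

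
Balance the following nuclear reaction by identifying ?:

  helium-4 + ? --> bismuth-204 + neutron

Conserve mass number: 4 + A = 204 + 1, so A = 201.
Conserve atomic number: 2 + Z = 83 + 0, so Z = 81.
Z = 81 is thallium, so the species is thallium-201.

Tl-201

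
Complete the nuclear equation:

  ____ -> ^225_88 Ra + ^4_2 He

Conserve mass number: A = 225 + 4, so A = 229.
Conserve atomic number: Z = 88 + 2, so Z = 90.
Z = 90 is thorium, so the species is ^229_90 Th.

Th-229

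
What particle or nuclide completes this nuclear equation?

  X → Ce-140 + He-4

Conserve mass number: A = 140 + 4, so A = 144.
Conserve atomic number: Z = 58 + 2, so Z = 60.
Z = 60 is neodymium, so the species is Nd-144.

Nd-144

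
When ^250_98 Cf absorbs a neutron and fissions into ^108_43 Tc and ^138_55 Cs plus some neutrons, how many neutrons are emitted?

5

Conserve mass number: 251 = 108 + 138 + k, so k = 251 − 246 = 5.
Check atomic number: 98 = 43 + 55 + 0 = 98. ✓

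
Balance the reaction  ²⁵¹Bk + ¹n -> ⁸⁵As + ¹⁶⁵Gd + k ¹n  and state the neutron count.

2

Conserve mass number: 252 = 85 + 165 + k, so k = 252 − 250 = 2.
Check atomic number: 97 = 33 + 64 + 0 = 97. ✓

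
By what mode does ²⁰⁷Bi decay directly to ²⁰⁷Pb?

ΔA = 207 − 207 = 0; ΔZ = 82 − 83 = -1.
A is unchanged and Z drops by 1 — a proton has become a neutron (β⁺ emission or electron capture).

beta-plus decay or electron capture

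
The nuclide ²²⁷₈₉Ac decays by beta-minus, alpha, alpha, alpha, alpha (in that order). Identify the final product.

Start: (A, Z) = (227, 89).
After β⁻: (227, 90).
After α: (223, 88).
After α: (219, 86).
After α: (215, 84).
After α: (211, 82).
Z = 82 is lead.

Pb-211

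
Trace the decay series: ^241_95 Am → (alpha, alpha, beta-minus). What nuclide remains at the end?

Start: (A, Z) = (241, 95).
After α: (237, 93).
After α: (233, 91).
After β⁻: (233, 92).
Z = 92 is uranium.

U-233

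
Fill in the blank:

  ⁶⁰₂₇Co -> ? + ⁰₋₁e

Ni-60

Conserve mass number: 60 = A + 0, so A = 60.
Conserve atomic number: 27 = Z − 1, so Z = 28.
Z = 28 is nickel, so the species is ⁶⁰₂₈Ni.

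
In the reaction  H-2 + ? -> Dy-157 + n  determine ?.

Tb-156

Conserve mass number: 2 + A = 157 + 1, so A = 156.
Conserve atomic number: 1 + Z = 66 + 0, so Z = 65.
Z = 65 is terbium, so the species is Tb-156.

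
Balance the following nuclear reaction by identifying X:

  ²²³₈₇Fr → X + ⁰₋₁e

Ra-223

Conserve mass number: 223 = A + 0, so A = 223.
Conserve atomic number: 87 = Z − 1, so Z = 88.
Z = 88 is radium, so the species is ²²³₈₈Ra.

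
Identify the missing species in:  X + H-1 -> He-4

Conserve mass number: A + 1 = 4, so A = 3.
Conserve atomic number: Z + 1 = 2, so Z = 1.
A = 3 and Z = 1 is H-3 — a triton.

triton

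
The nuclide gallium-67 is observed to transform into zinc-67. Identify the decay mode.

ΔA = 67 − 67 = 0; ΔZ = 30 − 31 = -1.
A is unchanged and Z drops by 1 — a proton has become a neutron (β⁺ emission or electron capture).

beta-plus decay or electron capture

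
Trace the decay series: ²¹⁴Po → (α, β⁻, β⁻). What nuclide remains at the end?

Start: (A, Z) = (214, 84).
After α: (210, 82).
After β⁻: (210, 83).
After β⁻: (210, 84).
Z = 84 is polonium.

Po-210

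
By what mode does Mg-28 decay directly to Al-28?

ΔA = 28 − 28 = 0; ΔZ = 13 − 12 = +1.
A is unchanged and Z rises by 1 — a neutron has become a proton (β⁻ decay).

beta-minus decay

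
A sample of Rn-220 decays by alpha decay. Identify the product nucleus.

Po-216

Alpha decay: mass number changes by -4, atomic number by -2.
A: 220 − 4 = 216; Z: 86 − 2 = 84.
Z = 84 is polonium, so the daughter is Po-216.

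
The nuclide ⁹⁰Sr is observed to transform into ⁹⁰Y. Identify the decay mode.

beta-minus decay

ΔA = 90 − 90 = 0; ΔZ = 39 − 38 = +1.
A is unchanged and Z rises by 1 — a neutron has become a proton (β⁻ decay).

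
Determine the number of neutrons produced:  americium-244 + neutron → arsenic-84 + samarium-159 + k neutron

Conserve mass number: 245 = 84 + 159 + k, so k = 245 − 243 = 2.
Check atomic number: 95 = 33 + 62 + 0 = 95. ✓

2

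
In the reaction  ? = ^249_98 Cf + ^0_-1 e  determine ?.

Bk-249

Conserve mass number: A = 249 + 0, so A = 249.
Conserve atomic number: Z = 98 − 1, so Z = 97.
Z = 97 is berkelium, so the species is ^249_97 Bk.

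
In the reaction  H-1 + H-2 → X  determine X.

He-3

Conserve mass number: 1 + 2 = A, so A = 3.
Conserve atomic number: 1 + 1 = Z, so Z = 2.
Z = 2 is helium, so the species is He-3.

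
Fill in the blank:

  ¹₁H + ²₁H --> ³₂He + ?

gamma ray

Conserve mass number: 1 + 2 = 3 + A, so A = 0.
Conserve atomic number: 1 + 1 = 2 + Z, so Z = 0.
A = 0 and Z = 0 is ⁰₀γ — a gamma ray.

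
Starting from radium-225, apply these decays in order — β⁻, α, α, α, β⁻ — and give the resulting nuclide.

Start: (A, Z) = (225, 88).
After β⁻: (225, 89).
After α: (221, 87).
After α: (217, 85).
After α: (213, 83).
After β⁻: (213, 84).
Z = 84 is polonium.

Po-213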